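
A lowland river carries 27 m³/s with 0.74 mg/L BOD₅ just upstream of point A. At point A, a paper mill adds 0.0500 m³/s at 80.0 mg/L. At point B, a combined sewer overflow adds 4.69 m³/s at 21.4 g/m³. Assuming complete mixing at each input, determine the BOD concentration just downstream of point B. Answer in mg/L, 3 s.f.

3.92 mg/L

After input A: C = (27·0.74 + 0.05·80) / 27.05 = 0.8865 mg/L.
After input B: C = (27.05·0.8865 + 4.69·21.4) / 31.74 = 3.918 mg/L.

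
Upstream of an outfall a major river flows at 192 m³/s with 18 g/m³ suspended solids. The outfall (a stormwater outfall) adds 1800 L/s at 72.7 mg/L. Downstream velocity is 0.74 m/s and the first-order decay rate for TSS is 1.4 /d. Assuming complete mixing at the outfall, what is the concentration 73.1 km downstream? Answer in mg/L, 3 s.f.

3.73 mg/L

1800 L/s = 1.8 m³/s.
After complete mixing, C₀ = (1.8·72.7 + 192·18) / 193.8 = 18.51 mg/L.
Travel time t = 7.31e+04 m / 0.74 m/s = 9.878e+04 s = 1.143 d.
C = 18.51·exp(−1.4·1.143) = 18.51·0.2018 = 3.734 mg/L.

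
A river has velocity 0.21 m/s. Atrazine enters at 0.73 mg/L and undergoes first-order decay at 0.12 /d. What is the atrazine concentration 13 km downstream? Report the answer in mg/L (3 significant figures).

Travel time t = 13 km / 0.21 m/s = 1.3e+04/0.21 = 6.19e+04 s = 0.7165 d.
First-order decay: C = 0.73·exp(−0.12·0.7165) = 0.73·0.9176 = 0.6699 mg/L.

0.670 mg/L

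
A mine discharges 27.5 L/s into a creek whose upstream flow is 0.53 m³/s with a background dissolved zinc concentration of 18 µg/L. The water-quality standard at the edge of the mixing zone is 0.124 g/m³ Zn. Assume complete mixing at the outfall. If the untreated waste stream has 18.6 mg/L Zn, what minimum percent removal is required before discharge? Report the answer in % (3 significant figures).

27.5 L/s = 0.0275 m³/s.
18 µg/L = 0.018 mg/L.
Mass balance: 0.124·0.5575 = 0.0275·Cₑ + 0.53·0.018.
Cₑ = (0.06913 − 0.00954) / 0.0275 = 2.167 mg/L.
Required removal = 1 − 2.167/18.6 = 88.35 %.

88.3 %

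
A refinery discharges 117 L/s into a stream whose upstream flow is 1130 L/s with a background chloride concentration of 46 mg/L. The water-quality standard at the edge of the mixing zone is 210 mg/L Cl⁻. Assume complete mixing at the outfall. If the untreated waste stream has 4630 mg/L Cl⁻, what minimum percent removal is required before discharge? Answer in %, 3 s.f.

117 L/s = 0.117 m³/s.
1130 L/s = 1.13 m³/s.
Mass balance: 210·1.247 = 0.117·Cₑ + 1.13·46.
Cₑ = (261.9 − 51.98) / 0.117 = 1794 mg/L.
Required removal = 1 − 1794/4630 = 61.25 %.

61.3 %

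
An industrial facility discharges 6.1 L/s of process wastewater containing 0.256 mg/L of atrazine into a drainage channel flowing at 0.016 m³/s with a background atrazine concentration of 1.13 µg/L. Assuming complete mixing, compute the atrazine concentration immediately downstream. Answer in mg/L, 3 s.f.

6.1 L/s = 0.0061 m³/s.
1.13 µg/L = 0.00113 mg/L.
Conservation of mass across the mixing zone: C = (0.0061·0.256 + 0.016·0.00113) / (0.0061 + 0.016) = 0.00158/0.0221 = 0.07148 mg/L.

0.0715 mg/L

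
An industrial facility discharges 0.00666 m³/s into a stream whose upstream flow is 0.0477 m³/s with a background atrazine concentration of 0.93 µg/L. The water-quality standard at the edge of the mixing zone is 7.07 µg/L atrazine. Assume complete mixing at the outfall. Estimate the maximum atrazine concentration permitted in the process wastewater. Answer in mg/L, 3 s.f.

0.0510 mg/L

0.93 µg/L = 0.00093 mg/L.
7.07 µg/L = 0.00707 mg/L.
Mass balance: 0.00707·0.05436 = 0.00666·Cₑ + 0.0477·0.00093.
Cₑ = (0.0003843 − 4.436e-05) / 0.00666 = 0.05105 mg/L.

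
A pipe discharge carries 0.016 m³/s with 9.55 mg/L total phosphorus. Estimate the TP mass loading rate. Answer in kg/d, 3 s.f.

13.2 kg/d

Mass flux = Q·C = 0.016 m³/s × 9.55 g/m³ = 0.1528 g/s.
= 0.1528 g/s × 86.4 = 13.2 kg/d.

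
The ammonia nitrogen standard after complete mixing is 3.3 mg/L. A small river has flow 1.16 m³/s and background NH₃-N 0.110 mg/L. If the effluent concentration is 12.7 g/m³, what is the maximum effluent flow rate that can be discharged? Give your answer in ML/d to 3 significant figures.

Mass balance at complete mixing: C_std·(Q_w + Q_r) = Q_w·C_e + Q_r·C_b.
Rearranging, Q_w = Q_r·(C_std − C_b)/(C_e − C_std) = 1.16·(3.3 − 0.11) / (12.7 − 3.3) = 0.3937 m³/s.
= 34.01 ML/d.

34.0 ML/d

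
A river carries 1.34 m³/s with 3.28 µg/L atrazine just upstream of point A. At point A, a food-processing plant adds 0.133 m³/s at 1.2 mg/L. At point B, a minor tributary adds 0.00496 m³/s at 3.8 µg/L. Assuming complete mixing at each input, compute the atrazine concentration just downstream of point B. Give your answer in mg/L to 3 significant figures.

0.111 mg/L

3.28 µg/L = 0.00328 mg/L.
After input A: C = (1.34·0.00328 + 0.133·1.2) / 1.473 = 0.1113 mg/L.
3.8 µg/L = 0.0038 mg/L.
After input B: C = (1.473·0.1113 + 0.00496·0.0038) / 1.478 = 0.111 mg/L.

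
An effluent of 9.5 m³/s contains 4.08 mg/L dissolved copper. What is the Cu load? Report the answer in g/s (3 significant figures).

Mass flux = Q·C = 9.5 m³/s × 4.08 g/m³ = 38.76 g/s.

38.8 g/s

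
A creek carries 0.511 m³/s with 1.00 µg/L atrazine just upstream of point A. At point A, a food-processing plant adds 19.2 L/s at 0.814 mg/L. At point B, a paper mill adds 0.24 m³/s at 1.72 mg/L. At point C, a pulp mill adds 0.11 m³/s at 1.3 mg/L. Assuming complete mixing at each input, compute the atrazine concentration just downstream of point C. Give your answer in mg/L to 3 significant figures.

1.00 µg/L = 0.001 mg/L.
19.2 L/s = 0.0192 m³/s.
After input A: C = (0.511·0.001 + 0.0192·0.814) / 0.5302 = 0.03044 mg/L.
After input B: C = (0.5302·0.03044 + 0.24·1.72) / 0.7702 = 0.5569 mg/L.
After input C: C = (0.7702·0.5569 + 0.11·1.3) / 0.8802 = 0.6498 mg/L.

0.650 mg/L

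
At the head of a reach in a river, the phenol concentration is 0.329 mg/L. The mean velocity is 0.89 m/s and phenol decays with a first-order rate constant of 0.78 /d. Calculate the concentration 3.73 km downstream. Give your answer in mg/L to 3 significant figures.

0.317 mg/L

Travel time t = 3.73 km / 0.89 m/s = 3730/0.89 = 4191 s = 0.04851 d.
First-order decay: C = 0.329·exp(−0.78·0.04851) = 0.329·0.9629 = 0.3168 mg/L.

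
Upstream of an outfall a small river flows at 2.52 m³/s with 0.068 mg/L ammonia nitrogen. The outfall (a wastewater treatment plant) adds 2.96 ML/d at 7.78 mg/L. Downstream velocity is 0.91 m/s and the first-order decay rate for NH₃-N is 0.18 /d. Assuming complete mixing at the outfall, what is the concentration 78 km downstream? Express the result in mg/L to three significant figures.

2.96 ML/d = 0.03426 m³/s.
After complete mixing, C₀ = (0.03426·7.78 + 2.52·0.068) / 2.554 = 0.1714 mg/L.
Travel time t = 7.8e+04 m / 0.91 m/s = 8.571e+04 s = 0.9921 d.
C = 0.1714·exp(−0.18·0.9921) = 0.1714·0.8365 = 0.1434 mg/L.

0.143 mg/L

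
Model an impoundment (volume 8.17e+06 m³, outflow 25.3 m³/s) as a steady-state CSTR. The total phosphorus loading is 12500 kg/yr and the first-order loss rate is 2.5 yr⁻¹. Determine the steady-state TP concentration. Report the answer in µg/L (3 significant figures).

Outflow Q = 25.3 m³/s × 3.156e+07 s/yr = 7.984e+08 m³/yr.
Steady-state CSTR mass balance: W = Q·C + k·V·C, so C = W/(Q + kV).
Q + kV = 7.984e+08 + 2.5·8.17e+06 = 8.188e+08 m³/yr.
C = 12500/8.188e+08 = 1.527e-05 kg/m³ = 0.01527 mg/L = 15.27 µg/L.

15.3 µg/L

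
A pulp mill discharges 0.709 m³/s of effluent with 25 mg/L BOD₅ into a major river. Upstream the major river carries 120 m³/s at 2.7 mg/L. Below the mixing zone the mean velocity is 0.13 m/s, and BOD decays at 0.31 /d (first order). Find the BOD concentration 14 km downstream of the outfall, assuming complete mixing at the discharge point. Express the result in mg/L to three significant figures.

1.92 mg/L

After complete mixing, C₀ = (0.709·25 + 120·2.7) / 120.7 = 2.831 mg/L.
Travel time t = 1.4e+04 m / 0.13 m/s = 1.077e+05 s = 1.246 d.
C = 2.831·exp(−0.31·1.246) = 2.831·0.6795 = 1.924 mg/L.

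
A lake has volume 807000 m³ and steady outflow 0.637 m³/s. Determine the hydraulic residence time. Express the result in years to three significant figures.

0.0401 yr

Q = 0.637 m³/s × 3.156e+07 s/yr = 2.01e+07 m³/yr.
Hydraulic residence time τ = V/Q = 807000/2.01e+07 = 0.04014 yr.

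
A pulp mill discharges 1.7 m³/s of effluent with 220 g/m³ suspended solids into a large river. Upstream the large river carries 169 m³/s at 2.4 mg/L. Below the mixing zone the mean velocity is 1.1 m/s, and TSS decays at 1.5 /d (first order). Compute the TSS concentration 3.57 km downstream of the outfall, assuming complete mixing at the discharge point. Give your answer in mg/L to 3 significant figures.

4.32 mg/L

After complete mixing, C₀ = (1.7·220 + 169·2.4) / 170.7 = 4.567 mg/L.
Travel time t = 3570 m / 1.1 m/s = 3245 s = 0.03756 d.
C = 4.567·exp(−1.5·0.03756) = 4.567·0.9452 = 4.317 mg/L.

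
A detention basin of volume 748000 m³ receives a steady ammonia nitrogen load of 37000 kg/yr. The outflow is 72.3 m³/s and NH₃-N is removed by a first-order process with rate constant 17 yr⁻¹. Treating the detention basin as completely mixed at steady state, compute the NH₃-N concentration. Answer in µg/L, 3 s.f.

16.1 µg/L

Outflow Q = 72.3 m³/s × 3.156e+07 s/yr = 2.282e+09 m³/yr.
Steady-state CSTR mass balance: W = Q·C + k·V·C, so C = W/(Q + kV).
Q + kV = 2.282e+09 + 17·748000 = 2.294e+09 m³/yr.
C = 37000/2.294e+09 = 1.613e-05 kg/m³ = 0.01613 mg/L = 16.13 µg/L.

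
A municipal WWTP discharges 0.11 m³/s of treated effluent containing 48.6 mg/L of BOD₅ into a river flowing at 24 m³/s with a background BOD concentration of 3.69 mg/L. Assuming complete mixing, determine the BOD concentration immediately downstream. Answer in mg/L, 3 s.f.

3.89 mg/L

Flow-weighted mixing gives C = (0.11·48.6 + 24·3.69) / (0.11 + 24) = 93.91/24.11 = 3.895 mg/L.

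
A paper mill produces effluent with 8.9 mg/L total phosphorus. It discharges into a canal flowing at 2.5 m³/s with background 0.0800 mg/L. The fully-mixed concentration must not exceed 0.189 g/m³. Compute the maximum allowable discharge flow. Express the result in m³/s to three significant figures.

Mass balance at complete mixing: C_std·(Q_w + Q_r) = Q_w·C_e + Q_r·C_b.
Rearranging, Q_w = Q_r·(C_std − C_b)/(C_e − C_std) = 2.5·(0.189 − 0.08) / (8.9 − 0.189) = 0.03128 m³/s.

0.0313 m³/s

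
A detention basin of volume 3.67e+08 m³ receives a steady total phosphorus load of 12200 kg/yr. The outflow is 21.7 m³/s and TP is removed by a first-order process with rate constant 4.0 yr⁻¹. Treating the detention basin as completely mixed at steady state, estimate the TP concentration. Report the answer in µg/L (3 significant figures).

Outflow Q = 21.7 m³/s × 3.156e+07 s/yr = 6.848e+08 m³/yr.
Steady-state CSTR mass balance: W = Q·C + k·V·C, so C = W/(Q + kV).
Q + kV = 6.848e+08 + 4.0·3.67e+08 = 2.153e+09 m³/yr.
C = 12200/2.153e+09 = 5.667e-06 kg/m³ = 0.005667 mg/L = 5.667 µg/L.

5.67 µg/L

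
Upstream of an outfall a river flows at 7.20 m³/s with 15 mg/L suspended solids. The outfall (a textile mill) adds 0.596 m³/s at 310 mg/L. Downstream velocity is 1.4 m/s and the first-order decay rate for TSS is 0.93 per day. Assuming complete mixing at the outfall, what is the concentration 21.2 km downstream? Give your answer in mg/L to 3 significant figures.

After complete mixing, C₀ = (0.596·310 + 7.2·15) / 7.796 = 37.55 mg/L.
Travel time t = 2.12e+04 m / 1.4 m/s = 1.514e+04 s = 0.1753 d.
C = 37.55·exp(−0.93·0.1753) = 37.55·0.8496 = 31.9 mg/L.

31.9 mg/L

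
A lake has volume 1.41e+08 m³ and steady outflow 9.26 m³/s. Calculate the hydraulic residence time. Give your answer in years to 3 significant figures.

Q = 9.26 m³/s × 3.156e+07 s/yr = 2.922e+08 m³/yr.
Hydraulic residence time τ = V/Q = 1.41e+08/2.922e+08 = 0.4825 yr.

0.483 yr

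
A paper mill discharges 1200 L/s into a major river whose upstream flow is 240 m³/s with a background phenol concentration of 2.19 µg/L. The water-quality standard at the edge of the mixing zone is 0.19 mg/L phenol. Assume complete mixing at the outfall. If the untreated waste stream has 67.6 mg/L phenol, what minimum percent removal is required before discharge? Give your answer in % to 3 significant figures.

1200 L/s = 1.2 m³/s.
2.19 µg/L = 0.00219 mg/L.
Mass balance: 0.19·241.2 = 1.2·Cₑ + 240·0.00219.
Cₑ = (45.83 − 0.5256) / 1.2 = 37.75 mg/L.
Required removal = 1 − 37.75/67.6 = 44.15 %.

44.2 %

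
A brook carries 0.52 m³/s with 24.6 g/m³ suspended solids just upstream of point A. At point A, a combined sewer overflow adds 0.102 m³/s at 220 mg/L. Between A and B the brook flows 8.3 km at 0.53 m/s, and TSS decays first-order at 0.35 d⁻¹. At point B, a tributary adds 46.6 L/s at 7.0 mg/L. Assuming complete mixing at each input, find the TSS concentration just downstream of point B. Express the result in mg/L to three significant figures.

49.9 mg/L

After input A: C = (0.52·24.6 + 0.102·220) / 0.622 = 56.64 mg/L.
Over the 8.3 km reach to input B (t = 1.566e+04 s = 0.1813 d), decay gives C = 56.64·exp(−0.35·0.1813) = 53.16 mg/L.
46.6 L/s = 0.0466 m³/s.
After input B: C = (0.622·53.16 + 0.0466·7) / 0.6686 = 49.94 mg/L.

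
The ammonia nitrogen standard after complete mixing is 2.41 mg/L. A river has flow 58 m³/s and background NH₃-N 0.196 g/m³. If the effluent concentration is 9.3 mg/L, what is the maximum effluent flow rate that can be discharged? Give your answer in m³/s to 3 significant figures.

18.6 m³/s

Mass balance at complete mixing: C_std·(Q_w + Q_r) = Q_w·C_e + Q_r·C_b.
Rearranging, Q_w = Q_r·(C_std − C_b)/(C_e − C_std) = 58·(2.41 − 0.196) / (9.3 − 2.41) = 18.64 m³/s.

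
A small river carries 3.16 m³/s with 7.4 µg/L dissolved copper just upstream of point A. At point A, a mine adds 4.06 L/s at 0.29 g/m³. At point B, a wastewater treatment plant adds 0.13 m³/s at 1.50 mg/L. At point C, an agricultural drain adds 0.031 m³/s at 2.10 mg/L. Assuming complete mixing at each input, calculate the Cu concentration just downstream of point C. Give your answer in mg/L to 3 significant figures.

7.4 µg/L = 0.0074 mg/L.
4.06 L/s = 0.00406 m³/s.
After input A: C = (3.16·0.0074 + 0.00406·0.29) / 3.164 = 0.007763 mg/L.
After input B: C = (3.164·0.007763 + 0.13·1.5) / 3.294 = 0.06665 mg/L.
After input C: C = (3.294·0.06665 + 0.031·2.1) / 3.325 = 0.08561 mg/L.

0.0856 mg/L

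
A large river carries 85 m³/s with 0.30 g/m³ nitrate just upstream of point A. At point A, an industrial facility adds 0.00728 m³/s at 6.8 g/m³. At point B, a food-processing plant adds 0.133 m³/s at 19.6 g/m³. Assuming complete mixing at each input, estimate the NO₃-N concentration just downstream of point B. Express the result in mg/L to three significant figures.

After input A: C = (85·0.3 + 0.00728·6.8) / 85.01 = 0.3006 mg/L.
After input B: C = (85.01·0.3006 + 0.133·19.6) / 85.14 = 0.3307 mg/L.

0.331 mg/L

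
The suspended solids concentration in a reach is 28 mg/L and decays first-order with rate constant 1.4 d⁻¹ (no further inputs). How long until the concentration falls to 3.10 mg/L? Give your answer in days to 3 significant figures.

1.57 d

t = ln(C₀/C)/k = ln(28/3.10)/1.4 = 2.201/1.4 = 1.572 d.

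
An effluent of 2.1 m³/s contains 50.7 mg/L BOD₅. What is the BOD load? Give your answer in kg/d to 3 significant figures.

9200 kg/d

Mass flux = Q·C = 2.1 m³/s × 50.7 g/m³ = 106.5 g/s.
= 106.5 g/s × 86.4 = 9199 kg/d.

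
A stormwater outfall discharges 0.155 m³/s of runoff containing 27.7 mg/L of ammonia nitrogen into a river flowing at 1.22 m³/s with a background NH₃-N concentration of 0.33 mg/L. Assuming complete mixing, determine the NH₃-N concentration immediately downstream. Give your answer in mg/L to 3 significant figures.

Conservation of mass across the mixing zone: C = (0.155·27.7 + 1.22·0.33) / (0.155 + 1.22) = 4.696/1.375 = 3.415 mg/L.

3.42 mg/L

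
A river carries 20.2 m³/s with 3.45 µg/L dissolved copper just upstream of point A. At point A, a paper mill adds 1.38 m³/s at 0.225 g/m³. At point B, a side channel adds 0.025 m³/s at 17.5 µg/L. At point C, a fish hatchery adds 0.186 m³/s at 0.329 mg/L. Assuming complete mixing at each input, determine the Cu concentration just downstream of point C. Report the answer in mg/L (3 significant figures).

3.45 µg/L = 0.00345 mg/L.
After input A: C = (20.2·0.00345 + 1.38·0.225) / 21.58 = 0.01762 mg/L.
17.5 µg/L = 0.0175 mg/L.
After input B: C = (21.58·0.01762 + 0.025·0.0175) / 21.6 = 0.01762 mg/L.
After input C: C = (21.6·0.01762 + 0.186·0.329) / 21.79 = 0.02028 mg/L.

0.0203 mg/L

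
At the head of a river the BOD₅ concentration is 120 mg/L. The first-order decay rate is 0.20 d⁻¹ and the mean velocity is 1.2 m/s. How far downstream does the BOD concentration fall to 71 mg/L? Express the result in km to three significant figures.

From C = C₀·e^(−kt), t = ln(C₀/C)/k = ln(120/71)/0.20 = 0.5248/0.20 = 2.624 d.
Distance = v·t = 1.2 m/s × 2.267e+05 s = 2.721e+05 m = 272.1 km.

272 km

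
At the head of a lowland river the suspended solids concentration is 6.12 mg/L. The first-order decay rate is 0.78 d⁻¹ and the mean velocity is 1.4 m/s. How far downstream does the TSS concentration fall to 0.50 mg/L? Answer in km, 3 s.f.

388 km

From C = C₀·e^(−kt), t = ln(C₀/C)/k = ln(6.12/0.50)/0.78 = 2.505/0.78 = 3.211 d.
Distance = v·t = 1.4 m/s × 2.774e+05 s = 3.884e+05 m = 388.4 km.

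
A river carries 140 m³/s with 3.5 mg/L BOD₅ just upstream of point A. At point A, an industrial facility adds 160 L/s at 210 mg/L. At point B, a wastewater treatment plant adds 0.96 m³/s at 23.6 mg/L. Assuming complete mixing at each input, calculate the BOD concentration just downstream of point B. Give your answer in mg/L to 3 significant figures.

160 L/s = 0.16 m³/s.
After input A: C = (140·3.5 + 0.16·210) / 140.2 = 3.736 mg/L.
After input B: C = (140.2·3.736 + 0.96·23.6) / 141.1 = 3.871 mg/L.

3.87 mg/L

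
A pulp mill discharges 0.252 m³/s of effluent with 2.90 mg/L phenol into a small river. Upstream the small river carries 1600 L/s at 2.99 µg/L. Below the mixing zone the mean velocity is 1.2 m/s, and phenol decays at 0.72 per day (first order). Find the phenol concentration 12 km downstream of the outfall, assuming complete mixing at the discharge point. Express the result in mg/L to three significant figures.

1600 L/s = 1.6 m³/s.
2.99 µg/L = 0.00299 mg/L.
After complete mixing, C₀ = (0.252·2.9 + 1.6·0.00299) / 1.852 = 0.3972 mg/L.
Travel time t = 1.2e+04 m / 1.2 m/s = 1e+04 s = 0.1157 d.
C = 0.3972·exp(−0.72·0.1157) = 0.3972·0.92 = 0.3654 mg/L.

0.365 mg/L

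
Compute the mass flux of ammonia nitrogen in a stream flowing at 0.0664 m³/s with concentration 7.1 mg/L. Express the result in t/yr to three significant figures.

14.9 t/yr

Mass flux = Q·C = 0.0664 m³/s × 7.1 g/m³ = 0.4714 g/s.
= 0.4714 g/s × 31.56 = 14.88 t/yr.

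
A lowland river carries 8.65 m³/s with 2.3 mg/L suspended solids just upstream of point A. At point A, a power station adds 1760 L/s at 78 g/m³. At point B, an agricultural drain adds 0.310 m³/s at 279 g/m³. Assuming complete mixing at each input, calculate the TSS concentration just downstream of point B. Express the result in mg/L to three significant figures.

1760 L/s = 1.76 m³/s.
After input A: C = (8.65·2.3 + 1.76·78) / 10.41 = 15.1 mg/L.
After input B: C = (10.41·15.1 + 0.31·279) / 10.72 = 22.73 mg/L.

22.7 mg/L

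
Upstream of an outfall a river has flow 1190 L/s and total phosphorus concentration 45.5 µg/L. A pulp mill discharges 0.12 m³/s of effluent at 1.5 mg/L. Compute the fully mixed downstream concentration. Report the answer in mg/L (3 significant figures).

1190 L/s = 1.19 m³/s.
45.5 µg/L = 0.0455 mg/L.
Conservation of mass across the mixing zone: C = (0.12·1.5 + 1.19·0.0455) / (0.12 + 1.19) = 0.2341/1.31 = 0.1787 mg/L.

0.179 mg/L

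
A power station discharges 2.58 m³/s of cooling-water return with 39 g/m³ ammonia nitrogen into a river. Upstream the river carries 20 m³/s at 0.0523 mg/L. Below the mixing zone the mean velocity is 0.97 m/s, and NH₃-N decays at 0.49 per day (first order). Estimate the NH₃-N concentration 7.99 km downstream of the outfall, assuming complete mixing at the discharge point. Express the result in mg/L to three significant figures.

After complete mixing, C₀ = (2.58·39 + 20·0.0523) / 22.58 = 4.502 mg/L.
Travel time t = 7990 m / 0.97 m/s = 8237 s = 0.09534 d.
C = 4.502·exp(−0.49·0.09534) = 4.502·0.9544 = 4.297 mg/L.

4.30 mg/L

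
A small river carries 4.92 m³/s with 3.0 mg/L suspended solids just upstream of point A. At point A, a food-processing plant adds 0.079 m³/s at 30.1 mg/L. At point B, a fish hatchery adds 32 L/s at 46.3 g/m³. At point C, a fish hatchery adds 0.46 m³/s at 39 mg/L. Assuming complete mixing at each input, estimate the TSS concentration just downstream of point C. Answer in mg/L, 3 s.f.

After input A: C = (4.92·3 + 0.079·30.1) / 4.999 = 3.428 mg/L.
32 L/s = 0.032 m³/s.
After input B: C = (4.999·3.428 + 0.032·46.3) / 5.031 = 3.701 mg/L.
After input C: C = (5.031·3.701 + 0.46·39) / 5.491 = 6.658 mg/L.

6.66 mg/L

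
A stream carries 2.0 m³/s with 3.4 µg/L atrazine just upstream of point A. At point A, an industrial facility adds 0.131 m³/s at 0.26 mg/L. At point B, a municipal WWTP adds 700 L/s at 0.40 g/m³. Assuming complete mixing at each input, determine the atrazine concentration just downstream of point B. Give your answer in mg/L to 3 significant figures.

0.113 mg/L

3.4 µg/L = 0.0034 mg/L.
After input A: C = (2·0.0034 + 0.131·0.26) / 2.131 = 0.01917 mg/L.
700 L/s = 0.7 m³/s.
After input B: C = (2.131·0.01917 + 0.7·0.4) / 2.831 = 0.1133 mg/L.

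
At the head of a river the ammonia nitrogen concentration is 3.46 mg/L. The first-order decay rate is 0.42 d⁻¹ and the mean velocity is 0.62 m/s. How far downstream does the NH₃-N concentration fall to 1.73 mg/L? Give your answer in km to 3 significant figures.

From C = C₀·e^(−kt), t = ln(C₀/C)/k = ln(3.46/1.73)/0.42 = 0.6931/0.42 = 1.65 d.
Distance = v·t = 0.62 m/s × 1.426e+05 s = 8.841e+04 m = 88.41 km.

88.4 km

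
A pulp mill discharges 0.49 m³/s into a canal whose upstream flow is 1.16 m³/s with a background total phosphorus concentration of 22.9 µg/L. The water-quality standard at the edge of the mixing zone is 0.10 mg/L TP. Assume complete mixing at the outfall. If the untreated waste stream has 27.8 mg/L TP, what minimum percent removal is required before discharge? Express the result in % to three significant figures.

99.0 %

22.9 µg/L = 0.0229 mg/L.
Mass balance: 0.1·1.65 = 0.49·Cₑ + 1.16·0.0229.
Cₑ = (0.165 − 0.02656) / 0.49 = 0.2825 mg/L.
Required removal = 1 − 0.2825/27.8 = 98.98 %.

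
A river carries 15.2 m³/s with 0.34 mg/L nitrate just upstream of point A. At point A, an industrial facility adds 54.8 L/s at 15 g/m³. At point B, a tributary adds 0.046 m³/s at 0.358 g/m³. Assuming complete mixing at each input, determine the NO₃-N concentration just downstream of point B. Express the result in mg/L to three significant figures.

0.393 mg/L

54.8 L/s = 0.0548 m³/s.
After input A: C = (15.2·0.34 + 0.0548·15) / 15.25 = 0.3927 mg/L.
After input B: C = (15.25·0.3927 + 0.046·0.358) / 15.3 = 0.3926 mg/L.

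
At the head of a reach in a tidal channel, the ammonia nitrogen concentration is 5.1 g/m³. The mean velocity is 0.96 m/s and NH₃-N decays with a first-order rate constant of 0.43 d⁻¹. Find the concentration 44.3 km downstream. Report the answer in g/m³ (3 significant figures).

4.05 g/m³

Travel time t = 44.3 km / 0.96 m/s = 4.43e+04/0.96 = 4.615e+04 s = 0.5341 d.
First-order decay: C = 5.1·exp(−0.43·0.5341) = 5.1·0.7948 = 4.053 g/m³.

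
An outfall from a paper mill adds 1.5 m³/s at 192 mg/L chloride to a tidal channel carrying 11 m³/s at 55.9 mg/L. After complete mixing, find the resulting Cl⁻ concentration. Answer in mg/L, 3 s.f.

By mass balance at complete mixing, C = (1.5·192 + 11·55.9) / (1.5 + 11) = 902.9/12.5 = 72.23 mg/L.

72.2 mg/L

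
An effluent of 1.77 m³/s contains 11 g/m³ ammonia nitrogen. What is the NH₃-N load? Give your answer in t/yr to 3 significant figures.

Mass flux = Q·C = 1.77 m³/s × 11 g/m³ = 19.47 g/s.
= 19.47 g/s × 31.56 = 614.4 t/yr.

614 t/yr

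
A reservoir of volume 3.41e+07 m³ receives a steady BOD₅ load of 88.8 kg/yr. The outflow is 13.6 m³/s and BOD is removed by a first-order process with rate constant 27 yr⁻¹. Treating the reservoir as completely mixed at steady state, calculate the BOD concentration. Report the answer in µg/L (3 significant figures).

Outflow Q = 13.6 m³/s × 3.156e+07 s/yr = 4.292e+08 m³/yr.
Steady-state CSTR mass balance: W = Q·C + k·V·C, so C = W/(Q + kV).
Q + kV = 4.292e+08 + 27·3.41e+07 = 1.35e+09 m³/yr.
C = 88.8/1.35e+09 = 6.578e-08 kg/m³ = 6.578e-05 mg/L = 0.06578 µg/L.

0.0658 µg/L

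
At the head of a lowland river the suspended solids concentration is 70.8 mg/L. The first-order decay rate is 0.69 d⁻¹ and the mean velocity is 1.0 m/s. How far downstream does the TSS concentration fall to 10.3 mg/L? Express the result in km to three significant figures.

241 km

From C = C₀·e^(−kt), t = ln(C₀/C)/k = ln(70.8/10.3)/0.69 = 1.928/0.69 = 2.794 d.
Distance = v·t = 1.0 m/s × 2.414e+05 s = 2.414e+05 m = 241.4 km.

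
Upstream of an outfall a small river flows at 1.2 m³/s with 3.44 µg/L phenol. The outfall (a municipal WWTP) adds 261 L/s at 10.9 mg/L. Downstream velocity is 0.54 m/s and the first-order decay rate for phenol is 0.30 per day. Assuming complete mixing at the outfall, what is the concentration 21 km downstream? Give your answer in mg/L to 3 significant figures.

1.70 mg/L

261 L/s = 0.261 m³/s.
3.44 µg/L = 0.00344 mg/L.
After complete mixing, C₀ = (0.261·10.9 + 1.2·0.00344) / 1.461 = 1.95 mg/L.
Travel time t = 2.1e+04 m / 0.54 m/s = 3.889e+04 s = 0.4501 d.
C = 1.95·exp(−0.30·0.4501) = 1.95·0.8737 = 1.704 mg/L.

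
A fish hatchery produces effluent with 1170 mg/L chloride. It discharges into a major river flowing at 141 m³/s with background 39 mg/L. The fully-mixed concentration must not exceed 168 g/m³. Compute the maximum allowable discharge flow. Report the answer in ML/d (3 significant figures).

1570 ML/d

Mass balance at complete mixing: C_std·(Q_w + Q_r) = Q_w·C_e + Q_r·C_b.
Rearranging, Q_w = Q_r·(C_std − C_b)/(C_e − C_std) = 141·(168 − 39) / (1170 − 168) = 18.15 m³/s.
= 1568 ML/d.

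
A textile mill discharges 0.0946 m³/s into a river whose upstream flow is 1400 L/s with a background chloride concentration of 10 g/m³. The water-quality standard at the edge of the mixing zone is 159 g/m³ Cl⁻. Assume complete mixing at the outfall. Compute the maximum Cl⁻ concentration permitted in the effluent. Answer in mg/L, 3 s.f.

1400 L/s = 1.4 m³/s.
Mass balance: 159·1.495 = 0.0946·Cₑ + 1.4·10.
Cₑ = (237.6 − 14) / 0.0946 = 2364 mg/L.

2360 mg/L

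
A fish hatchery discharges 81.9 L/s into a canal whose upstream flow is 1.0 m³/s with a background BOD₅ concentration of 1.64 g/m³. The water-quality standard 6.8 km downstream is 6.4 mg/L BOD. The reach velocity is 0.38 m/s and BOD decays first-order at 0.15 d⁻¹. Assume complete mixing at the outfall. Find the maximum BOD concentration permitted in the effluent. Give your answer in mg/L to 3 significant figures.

67.2 mg/L

81.9 L/s = 0.0819 m³/s.
Travel time to the compliance point: t = 6800/0.38 = 1.789e+04 s = 0.2071 d; decay factor exp(−0.15·0.2071) = 0.9694.
So the concentration just after mixing may be at most 6.4/0.9694 = 6.602 mg/L.
Mass balance: 6.602·1.082 = 0.0819·Cₑ + 1·1.64.
Cₑ = (7.143 − 1.64) / 0.0819 = 67.19 mg/L.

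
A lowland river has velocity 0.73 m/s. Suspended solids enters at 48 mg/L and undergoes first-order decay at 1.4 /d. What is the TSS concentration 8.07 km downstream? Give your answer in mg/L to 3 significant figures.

Travel time t = 8.07 km / 0.73 m/s = 8070/0.73 = 1.105e+04 s = 0.1279 d.
First-order decay: C = 48·exp(−1.4·0.1279) = 48·0.836 = 40.13 mg/L.

40.1 mg/L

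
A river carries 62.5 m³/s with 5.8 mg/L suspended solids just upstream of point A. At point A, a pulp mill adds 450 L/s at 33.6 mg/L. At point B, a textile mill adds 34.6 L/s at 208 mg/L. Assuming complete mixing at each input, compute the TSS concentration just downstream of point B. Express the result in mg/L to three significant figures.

450 L/s = 0.45 m³/s.
After input A: C = (62.5·5.8 + 0.45·33.6) / 62.95 = 5.999 mg/L.
34.6 L/s = 0.0346 m³/s.
After input B: C = (62.95·5.999 + 0.0346·208) / 62.98 = 6.11 mg/L.

6.11 mg/L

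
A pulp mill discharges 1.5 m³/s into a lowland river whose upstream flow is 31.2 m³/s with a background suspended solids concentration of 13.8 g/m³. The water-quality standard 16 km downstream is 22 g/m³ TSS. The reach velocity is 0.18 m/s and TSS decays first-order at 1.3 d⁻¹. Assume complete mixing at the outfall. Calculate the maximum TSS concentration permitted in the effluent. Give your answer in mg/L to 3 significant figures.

1540 mg/L

Travel time to the compliance point: t = 1.6e+04/0.18 = 8.889e+04 s = 1.029 d; decay factor exp(−1.3·1.029) = 0.2625.
So the concentration just after mixing may be at most 22/0.2625 = 83.8 mg/L.
Mass balance: 83.8·32.7 = 1.5·Cₑ + 31.2·13.8.
Cₑ = (2740 − 430.6) / 1.5 = 1540 mg/L.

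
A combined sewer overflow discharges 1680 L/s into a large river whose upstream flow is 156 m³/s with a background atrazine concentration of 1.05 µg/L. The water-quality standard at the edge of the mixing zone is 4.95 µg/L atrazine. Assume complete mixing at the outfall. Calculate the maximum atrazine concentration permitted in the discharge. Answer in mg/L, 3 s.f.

1680 L/s = 1.68 m³/s.
1.05 µg/L = 0.00105 mg/L.
4.95 µg/L = 0.00495 mg/L.
Mass balance: 0.00495·157.7 = 1.68·Cₑ + 156·0.00105.
Cₑ = (0.7805 − 0.1638) / 1.68 = 0.3671 mg/L.

0.367 mg/L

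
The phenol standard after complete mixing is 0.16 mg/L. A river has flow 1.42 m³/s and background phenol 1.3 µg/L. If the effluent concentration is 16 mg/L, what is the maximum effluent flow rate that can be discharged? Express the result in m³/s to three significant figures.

0.0142 m³/s

1.3 µg/L = 0.0013 mg/L.
Mass balance at complete mixing: C_std·(Q_w + Q_r) = Q_w·C_e + Q_r·C_b.
Rearranging, Q_w = Q_r·(C_std − C_b)/(C_e − C_std) = 1.42·(0.16 − 0.0013) / (16 − 0.16) = 0.01423 m³/s.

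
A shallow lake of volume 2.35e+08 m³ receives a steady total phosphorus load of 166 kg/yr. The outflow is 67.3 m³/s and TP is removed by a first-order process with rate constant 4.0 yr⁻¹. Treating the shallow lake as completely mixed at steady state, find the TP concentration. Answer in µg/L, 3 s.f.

0.0542 µg/L

Outflow Q = 67.3 m³/s × 3.156e+07 s/yr = 2.124e+09 m³/yr.
Steady-state CSTR mass balance: W = Q·C + k·V·C, so C = W/(Q + kV).
Q + kV = 2.124e+09 + 4.0·2.35e+08 = 3.064e+09 m³/yr.
C = 166/3.064e+09 = 5.418e-08 kg/m³ = 5.418e-05 mg/L = 0.05418 µg/L.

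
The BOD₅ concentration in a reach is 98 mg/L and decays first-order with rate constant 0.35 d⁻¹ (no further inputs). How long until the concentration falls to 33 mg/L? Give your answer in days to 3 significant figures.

t = ln(C₀/C)/k = ln(98/33)/0.35 = 1.088/0.35 = 3.11 d.

3.11 d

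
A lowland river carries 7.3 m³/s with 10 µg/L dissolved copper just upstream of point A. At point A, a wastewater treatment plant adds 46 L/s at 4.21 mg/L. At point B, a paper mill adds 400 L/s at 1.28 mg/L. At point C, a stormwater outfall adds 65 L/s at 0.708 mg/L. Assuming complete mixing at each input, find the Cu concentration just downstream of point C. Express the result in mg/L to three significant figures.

0.106 mg/L

10 µg/L = 0.01 mg/L.
46 L/s = 0.046 m³/s.
After input A: C = (7.3·0.01 + 0.046·4.21) / 7.346 = 0.0363 mg/L.
400 L/s = 0.4 m³/s.
After input B: C = (7.346·0.0363 + 0.4·1.28) / 7.746 = 0.1005 mg/L.
65 L/s = 0.065 m³/s.
After input C: C = (7.746·0.1005 + 0.065·0.708) / 7.811 = 0.1056 mg/L.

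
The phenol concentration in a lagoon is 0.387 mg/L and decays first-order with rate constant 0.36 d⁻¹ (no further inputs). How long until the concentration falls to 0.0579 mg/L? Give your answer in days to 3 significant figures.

t = ln(C₀/C)/k = ln(0.387/0.0579)/0.36 = 1.9/0.36 = 5.277 d.

5.28 d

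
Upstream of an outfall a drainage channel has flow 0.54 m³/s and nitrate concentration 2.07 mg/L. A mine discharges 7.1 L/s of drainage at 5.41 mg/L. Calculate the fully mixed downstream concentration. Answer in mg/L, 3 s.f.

2.11 mg/L

7.1 L/s = 0.0071 m³/s.
Flow-weighted mixing gives C = (0.0071·5.41 + 0.54·2.07) / (0.0071 + 0.54) = 1.156/0.5471 = 2.113 mg/L.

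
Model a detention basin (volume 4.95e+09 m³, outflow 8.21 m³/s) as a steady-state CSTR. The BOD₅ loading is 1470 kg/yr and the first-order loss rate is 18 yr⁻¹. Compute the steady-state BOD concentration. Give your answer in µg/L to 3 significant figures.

Outflow Q = 8.21 m³/s × 3.156e+07 s/yr = 2.591e+08 m³/yr.
Steady-state CSTR mass balance: W = Q·C + k·V·C, so C = W/(Q + kV).
Q + kV = 2.591e+08 + 18·4.95e+09 = 8.936e+10 m³/yr.
C = 1470/8.936e+10 = 1.645e-08 kg/m³ = 1.645e-05 mg/L = 0.01645 µg/L.

0.0165 µg/L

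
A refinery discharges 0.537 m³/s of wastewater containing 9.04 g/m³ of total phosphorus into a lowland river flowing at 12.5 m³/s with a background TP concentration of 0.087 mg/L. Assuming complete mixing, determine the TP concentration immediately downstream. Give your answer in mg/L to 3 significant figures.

0.456 mg/L

Flow-weighted mixing gives C = (0.537·9.04 + 12.5·0.087) / (0.537 + 12.5) = 5.942/13.04 = 0.4558 mg/L.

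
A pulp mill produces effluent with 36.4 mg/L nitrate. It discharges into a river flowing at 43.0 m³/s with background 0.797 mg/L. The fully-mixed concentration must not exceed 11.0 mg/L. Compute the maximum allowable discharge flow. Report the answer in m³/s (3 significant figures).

Mass balance at complete mixing: C_std·(Q_w + Q_r) = Q_w·C_e + Q_r·C_b.
Rearranging, Q_w = Q_r·(C_std − C_b)/(C_e − C_std) = 43.0·(11 − 0.797) / (36.4 − 11) = 17.27 m³/s.

17.3 m³/s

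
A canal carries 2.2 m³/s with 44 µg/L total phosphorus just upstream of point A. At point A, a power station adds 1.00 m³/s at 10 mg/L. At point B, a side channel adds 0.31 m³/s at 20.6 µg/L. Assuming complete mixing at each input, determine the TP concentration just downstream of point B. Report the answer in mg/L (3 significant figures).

2.88 mg/L

44 µg/L = 0.044 mg/L.
After input A: C = (2.2·0.044 + 1·10) / 3.2 = 3.155 mg/L.
20.6 µg/L = 0.0206 mg/L.
After input B: C = (3.2·3.155 + 0.31·0.0206) / 3.51 = 2.878 mg/L.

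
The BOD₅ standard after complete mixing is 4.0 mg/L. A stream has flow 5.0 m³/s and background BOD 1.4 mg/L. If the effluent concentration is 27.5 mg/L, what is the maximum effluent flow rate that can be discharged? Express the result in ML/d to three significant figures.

47.8 ML/d

Mass balance at complete mixing: C_std·(Q_w + Q_r) = Q_w·C_e + Q_r·C_b.
Rearranging, Q_w = Q_r·(C_std − C_b)/(C_e − C_std) = 5.0·(4 − 1.4) / (27.5 − 4) = 0.5532 m³/s.
= 47.8 ML/d.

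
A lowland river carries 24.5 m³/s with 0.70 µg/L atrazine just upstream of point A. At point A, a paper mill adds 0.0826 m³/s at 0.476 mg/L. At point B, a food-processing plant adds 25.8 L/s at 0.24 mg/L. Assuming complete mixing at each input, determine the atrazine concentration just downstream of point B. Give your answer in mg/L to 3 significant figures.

0.00255 mg/L

0.70 µg/L = 0.0007 mg/L.
After input A: C = (24.5·0.0007 + 0.0826·0.476) / 24.58 = 0.002297 mg/L.
25.8 L/s = 0.0258 m³/s.
After input B: C = (24.58·0.002297 + 0.0258·0.24) / 24.61 = 0.002546 mg/L.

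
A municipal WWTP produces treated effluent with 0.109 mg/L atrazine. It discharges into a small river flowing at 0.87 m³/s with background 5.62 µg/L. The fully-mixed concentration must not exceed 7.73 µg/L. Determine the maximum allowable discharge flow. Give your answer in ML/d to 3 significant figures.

1.57 ML/d

5.62 µg/L = 0.00562 mg/L.
7.73 µg/L = 0.00773 mg/L.
Mass balance at complete mixing: C_std·(Q_w + Q_r) = Q_w·C_e + Q_r·C_b.
Rearranging, Q_w = Q_r·(C_std − C_b)/(C_e − C_std) = 0.87·(0.00773 − 0.00562) / (0.109 − 0.00773) = 0.01813 m³/s.
= 1.566 ML/d.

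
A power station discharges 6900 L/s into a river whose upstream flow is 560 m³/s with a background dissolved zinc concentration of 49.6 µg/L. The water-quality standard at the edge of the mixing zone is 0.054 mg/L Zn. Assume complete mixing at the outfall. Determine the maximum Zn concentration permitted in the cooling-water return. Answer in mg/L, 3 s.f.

6900 L/s = 6.9 m³/s.
49.6 µg/L = 0.0496 mg/L.
Mass balance: 0.054·566.9 = 6.9·Cₑ + 560·0.0496.
Cₑ = (30.61 − 27.78) / 6.9 = 0.4111 mg/L.

0.411 mg/L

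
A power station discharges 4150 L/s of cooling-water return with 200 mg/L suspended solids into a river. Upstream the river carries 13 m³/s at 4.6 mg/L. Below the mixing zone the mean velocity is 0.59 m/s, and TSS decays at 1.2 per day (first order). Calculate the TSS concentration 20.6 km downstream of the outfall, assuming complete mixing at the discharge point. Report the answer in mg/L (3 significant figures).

4150 L/s = 4.15 m³/s.
After complete mixing, C₀ = (4.15·200 + 13·4.6) / 17.15 = 51.88 mg/L.
Travel time t = 2.06e+04 m / 0.59 m/s = 3.492e+04 s = 0.4041 d.
C = 51.88·exp(−1.2·0.4041) = 51.88·0.6157 = 31.95 mg/L.

31.9 mg/L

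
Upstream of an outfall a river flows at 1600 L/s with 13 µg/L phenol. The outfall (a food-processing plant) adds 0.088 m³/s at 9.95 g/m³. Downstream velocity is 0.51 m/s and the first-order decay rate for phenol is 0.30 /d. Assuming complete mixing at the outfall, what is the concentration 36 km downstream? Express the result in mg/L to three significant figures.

1600 L/s = 1.6 m³/s.
13 µg/L = 0.013 mg/L.
After complete mixing, C₀ = (0.088·9.95 + 1.6·0.013) / 1.688 = 0.531 mg/L.
Travel time t = 3.6e+04 m / 0.51 m/s = 7.059e+04 s = 0.817 d.
C = 0.531·exp(−0.30·0.817) = 0.531·0.7826 = 0.4156 mg/L.

0.416 mg/L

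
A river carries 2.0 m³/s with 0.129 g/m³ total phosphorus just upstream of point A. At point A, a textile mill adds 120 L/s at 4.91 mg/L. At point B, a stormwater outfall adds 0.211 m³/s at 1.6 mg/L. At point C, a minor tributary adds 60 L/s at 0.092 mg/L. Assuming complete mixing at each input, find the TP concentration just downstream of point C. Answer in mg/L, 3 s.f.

0.498 mg/L

120 L/s = 0.12 m³/s.
After input A: C = (2·0.129 + 0.12·4.91) / 2.12 = 0.3996 mg/L.
After input B: C = (2.12·0.3996 + 0.211·1.6) / 2.331 = 0.5083 mg/L.
60 L/s = 0.06 m³/s.
After input C: C = (2.331·0.5083 + 0.06·0.092) / 2.391 = 0.4978 mg/L.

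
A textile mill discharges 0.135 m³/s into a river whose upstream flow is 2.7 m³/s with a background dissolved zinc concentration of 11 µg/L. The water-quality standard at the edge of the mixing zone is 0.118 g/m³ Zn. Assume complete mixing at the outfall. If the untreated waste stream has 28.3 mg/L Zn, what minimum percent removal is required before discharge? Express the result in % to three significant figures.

92.0 %

11 µg/L = 0.011 mg/L.
Mass balance: 0.118·2.835 = 0.135·Cₑ + 2.7·0.011.
Cₑ = (0.3345 − 0.0297) / 0.135 = 2.258 mg/L.
Required removal = 1 − 2.258/28.3 = 92.02 %.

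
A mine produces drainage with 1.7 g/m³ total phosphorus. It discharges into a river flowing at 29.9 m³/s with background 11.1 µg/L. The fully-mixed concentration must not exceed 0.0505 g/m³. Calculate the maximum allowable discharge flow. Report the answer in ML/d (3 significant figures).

11.1 µg/L = 0.0111 mg/L.
Mass balance at complete mixing: C_std·(Q_w + Q_r) = Q_w·C_e + Q_r·C_b.
Rearranging, Q_w = Q_r·(C_std − C_b)/(C_e − C_std) = 29.9·(0.0505 − 0.0111) / (1.7 − 0.0505) = 0.7142 m³/s.
= 61.71 ML/d.

61.7 ML/d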